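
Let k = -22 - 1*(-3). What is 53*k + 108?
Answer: -899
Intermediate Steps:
k = -19 (k = -22 + 3 = -19)
53*k + 108 = 53*(-19) + 108 = -1007 + 108 = -899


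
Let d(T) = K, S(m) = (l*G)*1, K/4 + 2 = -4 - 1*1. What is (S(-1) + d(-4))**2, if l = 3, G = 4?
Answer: 256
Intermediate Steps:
K = -28 (K = -8 + 4*(-4 - 1*1) = -8 + 4*(-4 - 1) = -8 + 4*(-5) = -8 - 20 = -28)
S(m) = 12 (S(m) = (3*4)*1 = 12*1 = 12)
d(T) = -28
(S(-1) + d(-4))**2 = (12 - 28)**2 = (-16)**2 = 256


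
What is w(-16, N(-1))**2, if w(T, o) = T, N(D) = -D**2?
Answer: 256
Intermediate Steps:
w(-16, N(-1))**2 = (-16)**2 = 256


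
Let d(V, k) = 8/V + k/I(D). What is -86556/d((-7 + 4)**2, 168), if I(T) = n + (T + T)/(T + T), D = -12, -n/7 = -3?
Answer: -2142261/211 ≈ -10153.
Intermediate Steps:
n = 21 (n = -7*(-3) = 21)
I(T) = 22 (I(T) = 21 + (T + T)/(T + T) = 21 + (2*T)/((2*T)) = 21 + (2*T)*(1/(2*T)) = 21 + 1 = 22)
d(V, k) = 8/V + k/22
-86556/d((-7 + 4)**2, 168) = -86556/(8/((-7 + 4)**2) + (1/22)*168) = -86556/(8/((-3)**2) + 84/11) = -86556/(8/9 + 84/11) = -86556/844/99 = -86556*99/844 = -2142261/211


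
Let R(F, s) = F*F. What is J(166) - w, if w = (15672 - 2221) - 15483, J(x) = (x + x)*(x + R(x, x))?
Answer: 9205736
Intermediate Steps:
R(F, s) = F**2
J(x) = 2*x*(x + x**2) (J(x) = (x + x)*(x + x**2) = (2*x)*(x + x**2) = 2*x*(x + x**2))
w = -2032 (w = 13451 - 15483 = -2032)
J(166) - w = 2*166**2*(1 + 166) - 1*(-2032) = 2*27556*167 + 2032 = 9203704 + 2032 = 9205736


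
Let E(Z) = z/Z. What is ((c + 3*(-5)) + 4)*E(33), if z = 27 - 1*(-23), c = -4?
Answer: -250/11 ≈ -22.727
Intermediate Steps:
z = 50 (z = 27 + 23 = 50)
E(Z) = 50/Z
((c + 3*(-5)) + 4)*E(33) = ((-4 + 3*(-5)) + 4)*(50/33) = ((-4 - 15) + 4)*(50*(1/33)) = (-19 + 4)*(50/33) = -15*50/33 = -250/11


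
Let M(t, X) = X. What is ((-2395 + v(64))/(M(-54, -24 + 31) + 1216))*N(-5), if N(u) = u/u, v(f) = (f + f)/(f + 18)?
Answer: -98131/50143 ≈ -1.9570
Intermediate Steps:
v(f) = 2*f/(18 + f) (v(f) = (2*f)/(18 + f) = 2*f/(18 + f))
N(u) = 1
((-2395 + v(64))/(M(-54, -24 + 31) + 1216))*N(-5) = ((-2395 + 2*64/(18 + 64))/((-24 + 31) + 1216))*1 = ((-2395 + 2*64/82)/(7 + 1216))*1 = ((-2395 + 2*64*(1/82))/1223)*1 = ((-2395 + 64/41)*(1/1223))*1 = -98131/41*1/1223*1 = -98131/50143*1 = -98131/50143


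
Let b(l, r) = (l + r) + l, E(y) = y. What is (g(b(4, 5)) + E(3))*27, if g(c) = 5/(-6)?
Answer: 117/2 ≈ 58.500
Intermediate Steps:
b(l, r) = r + 2*l
g(c) = -⅚ (g(c) = 5*(-⅙) = -⅚)
(g(b(4, 5)) + E(3))*27 = (-⅚ + 3)*27 = (13/6)*27 = 117/2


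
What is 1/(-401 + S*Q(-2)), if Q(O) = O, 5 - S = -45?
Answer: -1/501 ≈ -0.0019960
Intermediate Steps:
S = 50 (S = 5 - 1*(-45) = 5 + 45 = 50)
1/(-401 + S*Q(-2)) = 1/(-401 + 50*(-2)) = 1/(-401 - 100) = 1/(-501) = -1/501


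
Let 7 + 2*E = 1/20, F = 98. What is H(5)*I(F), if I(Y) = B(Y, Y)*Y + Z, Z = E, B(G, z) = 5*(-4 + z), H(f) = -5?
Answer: -1842261/8 ≈ -2.3028e+5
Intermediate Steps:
B(G, z) = -20 + 5*z
E = -139/40 (E = -7/2 + (½)/20 = -7/2 + (½)*(1/20) = -7/2 + 1/40 = -139/40 ≈ -3.4750)
Z = -139/40 ≈ -3.4750
I(Y) = -139/40 + Y*(-20 + 5*Y) (I(Y) = (-20 + 5*Y)*Y - 139/40 = Y*(-20 + 5*Y) - 139/40 = -139/40 + Y*(-20 + 5*Y))
H(5)*I(F) = -5*(-139/40 + 5*98*(-4 + 98)) = -5*(-139/40 + 5*98*94) = -5*(-139/40 + 46060) = -5*1842261/40 = -1842261/8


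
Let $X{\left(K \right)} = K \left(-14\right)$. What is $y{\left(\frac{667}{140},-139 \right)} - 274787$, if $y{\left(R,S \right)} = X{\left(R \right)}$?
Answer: $- \frac{2748537}{10} \approx -2.7485 \cdot 10^{5}$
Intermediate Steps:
$X{\left(K \right)} = - 14 K$
$y{\left(R,S \right)} = - 14 R$
$y{\left(\frac{667}{140},-139 \right)} - 274787 = - 14 \cdot \frac{667}{140} - 274787 = - 14 \cdot 667 \cdot \frac{1}{140} - 274787 = \left(-14\right) \frac{667}{140} - 274787 = - \frac{667}{10} - 274787 = - \frac{2748537}{10}$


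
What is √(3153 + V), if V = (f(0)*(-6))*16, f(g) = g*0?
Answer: √3153 ≈ 56.152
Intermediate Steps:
f(g) = 0
V = 0 (V = (0*(-6))*16 = 0*16 = 0)
√(3153 + V) = √(3153 + 0) = √3153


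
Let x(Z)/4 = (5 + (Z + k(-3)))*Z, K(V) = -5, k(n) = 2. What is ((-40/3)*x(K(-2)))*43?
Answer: 68800/3 ≈ 22933.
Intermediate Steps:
x(Z) = 4*Z*(7 + Z) (x(Z) = 4*((5 + (Z + 2))*Z) = 4*((5 + (2 + Z))*Z) = 4*((7 + Z)*Z) = 4*(Z*(7 + Z)) = 4*Z*(7 + Z))
((-40/3)*x(K(-2)))*43 = ((-40/3)*(4*(-5)*(7 - 5)))*43 = ((-40*⅓)*(4*(-5)*2))*43 = -40/3*(-40)*43 = (1600/3)*43 = 68800/3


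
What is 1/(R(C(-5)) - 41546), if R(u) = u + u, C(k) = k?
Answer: -1/41556 ≈ -2.4064e-5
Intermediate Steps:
R(u) = 2*u
1/(R(C(-5)) - 41546) = 1/(2*(-5) - 41546) = 1/(-10 - 41546) = 1/(-41556) = -1/41556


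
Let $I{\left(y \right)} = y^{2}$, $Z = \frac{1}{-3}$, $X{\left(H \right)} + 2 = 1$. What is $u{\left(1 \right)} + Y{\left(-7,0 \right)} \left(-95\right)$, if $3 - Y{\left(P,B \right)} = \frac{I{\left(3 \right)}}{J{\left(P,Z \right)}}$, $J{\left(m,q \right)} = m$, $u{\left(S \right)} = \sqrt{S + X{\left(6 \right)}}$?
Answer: $- \frac{2850}{7} \approx -407.14$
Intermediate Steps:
$X{\left(H \right)} = -1$ ($X{\left(H \right)} = -2 + 1 = -1$)
$Z = - \frac{1}{3} \approx -0.33333$
$u{\left(S \right)} = \sqrt{-1 + S}$ ($u{\left(S \right)} = \sqrt{S - 1} = \sqrt{-1 + S}$)
$Y{\left(P,B \right)} = 3 - \frac{9}{P}$ ($Y{\left(P,B \right)} = 3 - \frac{3^{2}}{P} = 3 - \frac{9}{P}$)
$u{\left(1 \right)} + Y{\left(-7,0 \right)} \left(-95\right) = \sqrt{-1 + 1} + \left(3 - \frac{9}{-7}\right) \left(-95\right) = \sqrt{0} + \left(3 - - \frac{9}{7}\right) \left(-95\right) = 0 + \left(3 + \frac{9}{7}\right) \left(-95\right) = 0 + \frac{30}{7} \left(-95\right) = 0 - \frac{2850}{7} = - \frac{2850}{7}$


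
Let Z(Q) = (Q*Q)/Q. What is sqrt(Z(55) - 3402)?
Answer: I*sqrt(3347) ≈ 57.853*I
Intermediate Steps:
Z(Q) = Q (Z(Q) = Q**2/Q = Q)
sqrt(Z(55) - 3402) = sqrt(55 - 3402) = sqrt(-3347) = I*sqrt(3347)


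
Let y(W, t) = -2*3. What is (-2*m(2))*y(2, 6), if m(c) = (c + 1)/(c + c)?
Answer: 9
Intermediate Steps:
y(W, t) = -6
m(c) = (1 + c)/(2*c) (m(c) = (1 + c)/((2*c)) = (1 + c)*(1/(2*c)) = (1 + c)/(2*c))
(-2*m(2))*y(2, 6) = -(1 + 2)/2*(-6) = -3/2*(-6) = 9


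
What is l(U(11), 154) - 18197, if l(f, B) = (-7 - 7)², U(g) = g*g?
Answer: -18001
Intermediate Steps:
U(g) = g²
l(f, B) = 196 (l(f, B) = (-14)² = 196)
l(U(11), 154) - 18197 = 196 - 18197 = -18001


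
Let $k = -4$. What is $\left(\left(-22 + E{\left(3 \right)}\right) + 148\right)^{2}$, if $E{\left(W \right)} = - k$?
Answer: $16900$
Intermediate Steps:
$E{\left(W \right)} = 4$ ($E{\left(W \right)} = \left(-1\right) \left(-4\right) = 4$)
$\left(\left(-22 + E{\left(3 \right)}\right) + 148\right)^{2} = \left(\left(-22 + 4\right) + 148\right)^{2} = \left(-18 + 148\right)^{2} = 130^{2} = 16900$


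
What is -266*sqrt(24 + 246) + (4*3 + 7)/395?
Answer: 19/395 - 798*sqrt(30) ≈ -4370.8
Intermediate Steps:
-266*sqrt(24 + 246) + (4*3 + 7)/395 = -798*sqrt(30) + (12 + 7)*(1/395) = -798*sqrt(30) + 19*(1/395) = -798*sqrt(30) + 19/395 = 19/395 - 798*sqrt(30)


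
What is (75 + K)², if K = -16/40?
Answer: 139129/25 ≈ 5565.2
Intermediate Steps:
K = -⅖ (K = -16*1/40 = -⅖ ≈ -0.40000)
(75 + K)² = (75 - ⅖)² = (373/5)² = 139129/25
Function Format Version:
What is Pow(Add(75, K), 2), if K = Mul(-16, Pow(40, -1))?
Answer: Rational(139129, 25) ≈ 5565.2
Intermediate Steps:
K = Rational(-2, 5) (K = Mul(-16, Rational(1, 40)) = Rational(-2, 5) ≈ -0.40000)
Pow(Add(75, K), 2) = Pow(Add(75, Rational(-2, 5)), 2) = Pow(Rational(373, 5), 2) = Rational(139129, 25)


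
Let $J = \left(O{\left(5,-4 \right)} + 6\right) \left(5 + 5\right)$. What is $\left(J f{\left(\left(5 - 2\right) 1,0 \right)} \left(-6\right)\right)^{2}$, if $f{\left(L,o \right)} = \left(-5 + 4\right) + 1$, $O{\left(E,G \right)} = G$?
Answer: $0$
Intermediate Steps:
$f{\left(L,o \right)} = 0$ ($f{\left(L,o \right)} = -1 + 1 = 0$)
$J = 20$ ($J = \left(-4 + 6\right) \left(5 + 5\right) = 2 \cdot 10 = 20$)
$\left(J f{\left(\left(5 - 2\right) 1,0 \right)} \left(-6\right)\right)^{2} = \left(20 \cdot 0 \left(-6\right)\right)^{2} = \left(0 \left(-6\right)\right)^{2} = 0^{2} = 0$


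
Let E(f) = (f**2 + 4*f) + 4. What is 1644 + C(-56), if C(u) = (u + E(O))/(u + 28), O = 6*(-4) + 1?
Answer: 6521/4 ≈ 1630.3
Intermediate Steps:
O = -23 (O = -24 + 1 = -23)
E(f) = 4 + f**2 + 4*f
C(u) = (441 + u)/(28 + u) (C(u) = (u + (4 + (-23)**2 + 4*(-23)))/(u + 28) = (u + (4 + 529 - 92))/(28 + u) = (u + 441)/(28 + u) = (441 + u)/(28 + u))
1644 + C(-56) = 1644 + (441 - 56)/(28 - 56) = 1644 + 385/(-28) = 1644 - 1/28*385 = 1644 - 55/4 = 6521/4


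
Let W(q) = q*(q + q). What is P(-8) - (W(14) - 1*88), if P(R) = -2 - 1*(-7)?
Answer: -299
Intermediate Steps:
W(q) = 2*q² (W(q) = q*(2*q) = 2*q²)
P(R) = 5 (P(R) = -2 + 7 = 5)
P(-8) - (W(14) - 1*88) = 5 - (2*14² - 1*88) = 5 - (2*196 - 88) = 5 - (392 - 88) = 5 - 1*304 = 5 - 304 = -299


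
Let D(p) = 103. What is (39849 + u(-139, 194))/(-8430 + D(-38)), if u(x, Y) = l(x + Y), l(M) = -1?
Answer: -39848/8327 ≈ -4.7854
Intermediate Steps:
u(x, Y) = -1
(39849 + u(-139, 194))/(-8430 + D(-38)) = (39849 - 1)/(-8430 + 103) = 39848/(-8327) = 39848*(-1/8327) = -39848/8327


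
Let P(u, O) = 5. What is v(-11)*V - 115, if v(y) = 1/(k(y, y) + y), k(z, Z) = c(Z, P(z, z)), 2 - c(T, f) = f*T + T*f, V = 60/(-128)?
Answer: -371695/3232 ≈ -115.00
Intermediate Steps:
V = -15/32 (V = 60*(-1/128) = -15/32 ≈ -0.46875)
c(T, f) = 2 - 2*T*f (c(T, f) = 2 - (f*T + T*f) = 2 - (T*f + T*f) = 2 - 2*T*f)
k(z, Z) = 2 - 10*Z (k(z, Z) = 2 - 2*Z*5 = 2 - 10*Z)
v(y) = 1/(2 - 9*y) (v(y) = 1/((2 - 10*y) + y) = 1/(2 - 9*y))
v(-11)*V - 115 = -15/32/(2 - 9*(-11)) - 115 = -15/32/(2 + 99) - 115 = -15/32/101 - 115 = (1/101)*(-15/32) - 115 = -15/3232 - 115 = -371695/3232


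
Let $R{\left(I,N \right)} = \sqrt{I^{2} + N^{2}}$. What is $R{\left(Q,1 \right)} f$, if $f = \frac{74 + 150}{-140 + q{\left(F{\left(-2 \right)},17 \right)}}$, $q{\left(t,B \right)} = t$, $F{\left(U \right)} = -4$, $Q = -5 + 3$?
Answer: $- \frac{14 \sqrt{5}}{9} \approx -3.4783$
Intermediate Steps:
$Q = -2$
$f = - \frac{14}{9}$ ($f = \frac{74 + 150}{-140 - 4} = \frac{224}{-144} = 224 \left(- \frac{1}{144}\right) = - \frac{14}{9} \approx -1.5556$)
$R{\left(Q,1 \right)} f = \sqrt{\left(-2\right)^{2} + 1^{2}} \left(- \frac{14}{9}\right) = \sqrt{4 + 1} \left(- \frac{14}{9}\right) = \sqrt{5} \left(- \frac{14}{9}\right) = - \frac{14 \sqrt{5}}{9}$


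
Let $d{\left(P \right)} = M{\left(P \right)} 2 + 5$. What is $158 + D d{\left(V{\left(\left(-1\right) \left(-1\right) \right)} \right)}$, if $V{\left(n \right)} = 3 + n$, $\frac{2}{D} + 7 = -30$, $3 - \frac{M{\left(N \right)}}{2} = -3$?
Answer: $\frac{5788}{37} \approx 156.43$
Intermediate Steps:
$M{\left(N \right)} = 12$ ($M{\left(N \right)} = 6 - -6 = 6 + 6 = 12$)
$D = - \frac{2}{37}$ ($D = \frac{2}{-7 - 30} = \frac{2}{-37} = 2 \left(- \frac{1}{37}\right) = - \frac{2}{37} \approx -0.054054$)
$d{\left(P \right)} = 29$ ($d{\left(P \right)} = 12 \cdot 2 + 5 = 24 + 5 = 29$)
$158 + D d{\left(V{\left(\left(-1\right) \left(-1\right) \right)} \right)} = 158 - \frac{58}{37} = \frac{5788}{37}$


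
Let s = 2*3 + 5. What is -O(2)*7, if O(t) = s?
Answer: -77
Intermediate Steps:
s = 11 (s = 6 + 5 = 11)
O(t) = 11
-O(2)*7 = -1*11*7 = -11*7 = -77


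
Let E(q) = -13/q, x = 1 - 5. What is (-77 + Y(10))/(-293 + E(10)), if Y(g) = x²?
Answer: 610/2943 ≈ 0.20727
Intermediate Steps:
x = -4
Y(g) = 16 (Y(g) = (-4)² = 16)
(-77 + Y(10))/(-293 + E(10)) = (-77 + 16)/(-293 - 13/10) = -61/(-293 - 13*⅒) = -61/(-293 - 13/10) = -61/(-2943/10) = -61*(-10/2943) = 610/2943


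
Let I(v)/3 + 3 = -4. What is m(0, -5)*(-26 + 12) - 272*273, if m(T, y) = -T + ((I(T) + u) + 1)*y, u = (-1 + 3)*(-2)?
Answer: -75936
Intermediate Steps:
u = -4 (u = 2*(-2) = -4)
I(v) = -21 (I(v) = -9 + 3*(-4) = -9 - 12 = -21)
m(T, y) = -T - 24*y (m(T, y) = -T + ((-21 - 4) + 1)*y = -T + (-25 + 1)*y = -T - 24*y)
m(0, -5)*(-26 + 12) - 272*273 = (-1*0 - 24*(-5))*(-26 + 12) - 272*273 = (0 + 120)*(-14) - 74256 = 120*(-14) - 74256 = -1680 - 74256 = -75936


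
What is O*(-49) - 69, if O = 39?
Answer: -1980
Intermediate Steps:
O*(-49) - 69 = 39*(-49) - 69 = -1911 - 69 = -1980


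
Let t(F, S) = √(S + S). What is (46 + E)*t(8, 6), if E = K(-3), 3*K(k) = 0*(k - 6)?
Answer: 92*√3 ≈ 159.35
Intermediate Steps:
K(k) = 0 (K(k) = (0*(k - 6))/3 = (0*(-6 + k))/3 = (⅓)*0 = 0)
t(F, S) = √2*√S (t(F, S) = √(2*S) = √2*√S)
E = 0
(46 + E)*t(8, 6) = (46 + 0)*(√2*√6) = 46*(2*√3) = 92*√3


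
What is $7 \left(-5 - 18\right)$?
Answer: $-161$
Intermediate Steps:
$7 \left(-5 - 18\right) = 7 \left(-23\right) = -161$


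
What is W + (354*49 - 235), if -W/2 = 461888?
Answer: -906665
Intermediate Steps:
W = -923776 (W = -2*461888 = -923776)
W + (354*49 - 235) = -923776 + (354*49 - 235) = -923776 + (17346 - 235) = -923776 + 17111 = -906665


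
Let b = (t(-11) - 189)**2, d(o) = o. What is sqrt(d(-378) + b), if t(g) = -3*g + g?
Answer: sqrt(27511) ≈ 165.86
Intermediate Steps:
t(g) = -2*g
b = 27889 (b = (-2*(-11) - 189)**2 = (22 - 189)**2 = (-167)**2 = 27889)
sqrt(d(-378) + b) = sqrt(-378 + 27889) = sqrt(27511)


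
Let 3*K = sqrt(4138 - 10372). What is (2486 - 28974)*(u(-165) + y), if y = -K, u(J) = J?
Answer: 4370520 + 26488*I*sqrt(6234)/3 ≈ 4.3705e+6 + 6.9713e+5*I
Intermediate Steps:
K = I*sqrt(6234)/3 (K = sqrt(4138 - 10372)/3 = sqrt(-6234)/3 = (I*sqrt(6234))/3 = I*sqrt(6234)/3 ≈ 26.319*I)
y = -I*sqrt(6234)/3 ≈ -26.319*I
(2486 - 28974)*(u(-165) + y) = (2486 - 28974)*(-165 - I*sqrt(6234)/3) = -26488*(-165 - I*sqrt(6234)/3) = 4370520 + 26488*I*sqrt(6234)/3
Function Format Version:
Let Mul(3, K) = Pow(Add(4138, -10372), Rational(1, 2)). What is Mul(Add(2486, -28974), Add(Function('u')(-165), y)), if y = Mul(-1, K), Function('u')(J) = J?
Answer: Add(4370520, Mul(Rational(26488, 3), I, Pow(6234, Rational(1, 2)))) ≈ Add(4.3705e+6, Mul(6.9713e+5, I))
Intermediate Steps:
K = Mul(Rational(1, 3), I, Pow(6234, Rational(1, 2))) (K = Mul(Rational(1, 3), Pow(Add(4138, -10372), Rational(1, 2))) = Mul(Rational(1, 3), Pow(-6234, Rational(1, 2))) = Mul(Rational(1, 3), Mul(I, Pow(6234, Rational(1, 2)))) = Mul(Rational(1, 3), I, Pow(6234, Rational(1, 2))) ≈ Mul(26.319, I))
y = Mul(Rational(-1, 3), I, Pow(6234, Rational(1, 2))) (y = Mul(-1, Mul(Rational(1, 3), I, Pow(6234, Rational(1, 2)))) = Mul(Rational(-1, 3), I, Pow(6234, Rational(1, 2))) ≈ Mul(-26.319, I))
Mul(Add(2486, -28974), Add(Function('u')(-165), y)) = Mul(Add(2486, -28974), Add(-165, Mul(Rational(-1, 3), I, Pow(6234, Rational(1, 2))))) = Mul(-26488, Add(-165, Mul(Rational(-1, 3), I, Pow(6234, Rational(1, 2))))) = Add(4370520, Mul(Rational(26488, 3), I, Pow(6234, Rational(1, 2))))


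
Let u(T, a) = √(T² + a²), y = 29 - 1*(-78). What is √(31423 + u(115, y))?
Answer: √(31423 + 13*√146) ≈ 177.71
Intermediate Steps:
y = 107 (y = 29 + 78 = 107)
√(31423 + u(115, y)) = √(31423 + √(115² + 107²)) = √(31423 + √(13225 + 11449)) = √(31423 + √24674) = √(31423 + 13*√146)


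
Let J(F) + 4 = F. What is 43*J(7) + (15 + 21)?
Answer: 165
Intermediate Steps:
J(F) = -4 + F
43*J(7) + (15 + 21) = 43*(-4 + 7) + (15 + 21) = 43*3 + 36 = 129 + 36 = 165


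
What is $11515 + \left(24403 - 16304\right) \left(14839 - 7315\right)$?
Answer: $60948391$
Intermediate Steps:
$11515 + \left(24403 - 16304\right) \left(14839 - 7315\right) = 11515 + 8099 \cdot 7524 = 11515 + 60936876 = 60948391$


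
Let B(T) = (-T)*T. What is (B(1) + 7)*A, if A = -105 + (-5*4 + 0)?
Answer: -750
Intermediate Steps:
B(T) = -T²
A = -125 (A = -105 + (-20 + 0) = -105 - 20 = -125)
(B(1) + 7)*A = (-1*1² + 7)*(-125) = (-1*1 + 7)*(-125) = (-1 + 7)*(-125) = 6*(-125) = -750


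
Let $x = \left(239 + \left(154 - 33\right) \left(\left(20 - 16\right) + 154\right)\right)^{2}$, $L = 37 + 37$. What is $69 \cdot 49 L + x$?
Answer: $374943643$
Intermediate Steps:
$L = 74$
$x = 374693449$ ($x = \left(239 + 121 \left(4 + 154\right)\right)^{2} = \left(239 + 121 \cdot 158\right)^{2} = \left(239 + 19118\right)^{2} = 19357^{2} = 374693449$)
$69 \cdot 49 L + x = 69 \cdot 49 \cdot 74 + 374693449 = 3381 \cdot 74 + 374693449 = 250194 + 374693449 = 374943643$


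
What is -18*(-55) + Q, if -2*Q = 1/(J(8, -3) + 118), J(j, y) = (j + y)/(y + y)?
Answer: 695967/703 ≈ 990.00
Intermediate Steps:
J(j, y) = (j + y)/(2*y) (J(j, y) = (j + y)/((2*y)) = (j + y)*(1/(2*y)) = (j + y)/(2*y))
Q = -3/703 (Q = -1/(2*((½)*(8 - 3)/(-3) + 118)) = -1/(2*((½)*(-⅓)*5 + 118)) = -1/(2*(-⅚ + 118)) = -1/(2*703/6) = -½*6/703 = -3/703 ≈ -0.0042674)
-18*(-55) + Q = -18*(-55) - 3/703 = 990 - 3/703 = 695967/703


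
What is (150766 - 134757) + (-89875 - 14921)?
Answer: -88787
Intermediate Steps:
(150766 - 134757) + (-89875 - 14921) = 16009 - 104796 = -88787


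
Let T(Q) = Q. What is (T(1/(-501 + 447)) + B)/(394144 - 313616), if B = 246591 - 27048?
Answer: 11855321/4348512 ≈ 2.7263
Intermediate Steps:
B = 219543
(T(1/(-501 + 447)) + B)/(394144 - 313616) = (1/(-501 + 447) + 219543)/(394144 - 313616) = (1/(-54) + 219543)/80528 = (-1/54 + 219543)*(1/80528) = (11855321/54)*(1/80528) = 11855321/4348512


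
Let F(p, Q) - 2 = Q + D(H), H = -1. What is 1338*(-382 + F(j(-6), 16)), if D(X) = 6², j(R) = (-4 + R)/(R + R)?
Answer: -438864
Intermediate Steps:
j(R) = (-4 + R)/(2*R) (j(R) = (-4 + R)/((2*R)) = (-4 + R)*(1/(2*R)) = (-4 + R)/(2*R))
D(X) = 36
F(p, Q) = 38 + Q (F(p, Q) = 2 + (Q + 36) = 2 + (36 + Q) = 38 + Q)
1338*(-382 + F(j(-6), 16)) = 1338*(-382 + (38 + 16)) = 1338*(-382 + 54) = 1338*(-328) = -438864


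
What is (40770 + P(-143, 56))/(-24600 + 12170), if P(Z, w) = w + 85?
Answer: -40911/12430 ≈ -3.2913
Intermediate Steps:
P(Z, w) = 85 + w
(40770 + P(-143, 56))/(-24600 + 12170) = (40770 + (85 + 56))/(-24600 + 12170) = (40770 + 141)/(-12430) = 40911*(-1/12430) = -40911/12430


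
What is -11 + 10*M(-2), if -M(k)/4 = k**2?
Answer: -171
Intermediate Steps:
M(k) = -4*k**2
-11 + 10*M(-2) = -11 + 10*(-4*(-2)**2) = -11 + 10*(-4*4) = -11 + 10*(-16) = -11 - 160 = -171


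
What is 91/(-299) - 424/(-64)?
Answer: 1163/184 ≈ 6.3206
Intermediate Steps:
91/(-299) - 424/(-64) = 91*(-1/299) - 424*(-1/64) = -7/23 + 53/8 = 1163/184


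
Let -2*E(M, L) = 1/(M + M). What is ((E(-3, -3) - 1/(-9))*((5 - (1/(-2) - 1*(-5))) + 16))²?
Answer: 5929/576 ≈ 10.293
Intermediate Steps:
E(M, L) = -1/(4*M) (E(M, L) = -1/(2*(M + M)) = -1/(2*M)/2 = -1/(4*M))
((E(-3, -3) - 1/(-9))*((5 - (1/(-2) - 1*(-5))) + 16))² = ((-¼/(-3) - 1/(-9))*((5 - (1/(-2) - 1*(-5))) + 16))² = ((-¼*(-⅓) - 1*(-⅑))*((5 - (-½ + 5)) + 16))² = ((1/12 + ⅑)*((5 - 1*9/2) + 16))² = (7*((5 - 9/2) + 16)/36)² = (7*(½ + 16)/36)² = ((7/36)*(33/2))² = (77/24)² = 5929/576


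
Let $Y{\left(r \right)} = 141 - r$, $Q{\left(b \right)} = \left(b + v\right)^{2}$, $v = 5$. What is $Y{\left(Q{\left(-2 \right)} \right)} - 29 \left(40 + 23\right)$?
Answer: $-1695$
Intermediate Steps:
$Q{\left(b \right)} = \left(5 + b\right)^{2}$ ($Q{\left(b \right)} = \left(b + 5\right)^{2} = \left(5 + b\right)^{2}$)
$Y{\left(Q{\left(-2 \right)} \right)} - 29 \left(40 + 23\right) = \left(141 - \left(5 - 2\right)^{2}\right) - 29 \left(40 + 23\right) = \left(141 - 3^{2}\right) - 29 \cdot 63 = \left(141 - 9\right) - 1827 = 132 - 1827 = -1695$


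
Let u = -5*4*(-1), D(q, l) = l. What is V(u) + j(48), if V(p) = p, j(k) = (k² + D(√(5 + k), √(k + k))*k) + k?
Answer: 2372 + 192*√6 ≈ 2842.3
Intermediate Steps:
j(k) = k + k² + √2*k^(3/2) (j(k) = (k² + √(k + k)*k) + k = (k² + √(2*k)*k) + k = (k² + (√2*√k)*k) + k = (k² + √2*k^(3/2)) + k = k + k² + √2*k^(3/2))
u = 20 (u = -20*(-1) = 20)
V(u) + j(48) = 20 + 48*(1 + 48 + √2*√48) = 20 + 48*(1 + 48 + √2*(4*√3)) = 20 + 48*(1 + 48 + 4*√6) = 20 + 48*(49 + 4*√6) = 20 + (2352 + 192*√6) = 2372 + 192*√6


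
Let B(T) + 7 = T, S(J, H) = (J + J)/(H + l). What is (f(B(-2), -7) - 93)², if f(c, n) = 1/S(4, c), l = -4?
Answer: 573049/64 ≈ 8953.9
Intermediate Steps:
S(J, H) = 2*J/(-4 + H) (S(J, H) = (J + J)/(H - 4) = (2*J)/(-4 + H) = 2*J/(-4 + H))
B(T) = -7 + T
f(c, n) = -½ + c/8 (f(c, n) = 1/(2*4/(-4 + c)) = 1/(8/(-4 + c)) = -½ + c/8)
(f(B(-2), -7) - 93)² = ((-½ + (-7 - 2)/8) - 93)² = ((-½ + (⅛)*(-9)) - 93)² = ((-½ - 9/8) - 93)² = (-13/8 - 93)² = (-757/8)² = 573049/64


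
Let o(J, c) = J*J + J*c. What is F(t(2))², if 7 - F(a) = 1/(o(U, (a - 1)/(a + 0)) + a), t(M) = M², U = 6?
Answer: 385641/7921 ≈ 48.686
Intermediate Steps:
o(J, c) = J² + J*c
F(a) = 7 - 1/(36 + a + 6*(-1 + a)/a) (F(a) = 7 - 1/(6*(6 + (a - 1)/(a + 0)) + a) = 7 - 1/(6*(6 + (-1 + a)/a) + a) = 7 - 1/((36 + 6*(-1 + a)/a) + a) = 7 - 1/(36 + a + 6*(-1 + a)/a))
F(t(2))² = ((-42 + 7*(2²)² + 293*2²)/(-6 + (2²)² + 42*2²))² = ((-42 + 7*4² + 293*4)/(-6 + 4² + 42*4))² = ((-42 + 7*16 + 1172)/(-6 + 16 + 168))² = ((-42 + 112 + 1172)/178)² = ((1/178)*1242)² = (621/89)² = 385641/7921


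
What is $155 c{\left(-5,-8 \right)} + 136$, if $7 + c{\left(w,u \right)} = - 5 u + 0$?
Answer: $5251$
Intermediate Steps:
$c{\left(w,u \right)} = -7 - 5 u$ ($c{\left(w,u \right)} = -7 + \left(- 5 u + 0\right) = -7 - 5 u$)
$155 c{\left(-5,-8 \right)} + 136 = 155 \left(-7 - -40\right) + 136 = 155 \left(-7 + 40\right) + 136 = 155 \cdot 33 + 136 = 5115 + 136 = 5251$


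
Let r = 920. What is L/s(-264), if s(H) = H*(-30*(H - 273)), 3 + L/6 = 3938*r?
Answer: -3622957/708840 ≈ -5.1111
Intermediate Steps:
L = 21737742 (L = -18 + 6*(3938*920) = -18 + 6*3622960 = -18 + 21737760 = 21737742)
s(H) = H*(8190 - 30*H) (s(H) = H*(-30*(-273 + H)) = H*(8190 - 30*H))
L/s(-264) = 21737742/((30*(-264)*(273 - 1*(-264)))) = 21737742/((30*(-264)*(273 + 264))) = 21737742/((30*(-264)*537)) = 21737742/(-4253040) = 21737742*(-1/4253040) = -3622957/708840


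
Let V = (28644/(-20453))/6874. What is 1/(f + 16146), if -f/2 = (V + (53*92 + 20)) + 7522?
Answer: -10042423/87268651778 ≈ -0.00011507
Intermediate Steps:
V = -2046/10042423 (V = (28644*(-1/20453))*(1/6874) = -28644/20453*1/6874 = -2046/10042423 ≈ -0.00020374)
f = -249413613536/10042423 (f = -2*((-2046/10042423 + (53*92 + 20)) + 7522) = -2*((-2046/10042423 + (4876 + 20)) + 7522) = -2*((-2046/10042423 + 4896) + 7522) = -2*(49167700962/10042423 + 7522) = -2*124706806768/10042423 = -249413613536/10042423 ≈ -24836.)
1/(f + 16146) = 1/(-249413613536/10042423 + 16146) = 1/(-87268651778/10042423) = -10042423/87268651778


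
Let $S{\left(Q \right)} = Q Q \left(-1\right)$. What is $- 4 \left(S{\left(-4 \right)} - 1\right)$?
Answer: $68$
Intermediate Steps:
$S{\left(Q \right)} = - Q^{2}$ ($S{\left(Q \right)} = Q^{2} \left(-1\right) = - Q^{2}$)
$- 4 \left(S{\left(-4 \right)} - 1\right) = - 4 \left(- \left(-4\right)^{2} - 1\right) = - 4 \left(\left(-1\right) 16 - 1\right) = - 4 \left(-16 - 1\right) = \left(-4\right) \left(-17\right) = 68$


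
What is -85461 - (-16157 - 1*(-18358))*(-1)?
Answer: -83260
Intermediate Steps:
-85461 - (-16157 - 1*(-18358))*(-1) = -85461 - (-16157 + 18358)*(-1) = -85461 - 2201*(-1) = -85461 - 1*(-2201) = -85461 + 2201 = -83260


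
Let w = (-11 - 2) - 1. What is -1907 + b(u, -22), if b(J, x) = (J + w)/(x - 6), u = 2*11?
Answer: -13351/7 ≈ -1907.3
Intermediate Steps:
w = -14 (w = -13 - 1 = -14)
u = 22
b(J, x) = (-14 + J)/(-6 + x) (b(J, x) = (J - 14)/(x - 6) = (-14 + J)/(-6 + x))
-1907 + b(u, -22) = -1907 + (-14 + 22)/(-6 - 22) = -1907 + 8/(-28) = -1907 - 1/28*8 = -1907 - 2/7 = -13351/7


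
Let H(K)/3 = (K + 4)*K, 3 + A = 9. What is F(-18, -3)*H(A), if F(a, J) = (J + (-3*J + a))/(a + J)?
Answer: 720/7 ≈ 102.86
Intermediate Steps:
A = 6 (A = -3 + 9 = 6)
F(a, J) = (a - 2*J)/(J + a) (F(a, J) = (J + (a - 3*J))/(J + a) = (a - 2*J)/(J + a))
H(K) = 3*K*(4 + K) (H(K) = 3*((K + 4)*K) = 3*((4 + K)*K) = 3*(K*(4 + K)) = 3*K*(4 + K))
F(-18, -3)*H(A) = ((-18 - 2*(-3))/(-3 - 18))*(3*6*(4 + 6)) = ((-18 + 6)/(-21))*(3*6*10) = -1/21*(-12)*180 = (4/7)*180 = 720/7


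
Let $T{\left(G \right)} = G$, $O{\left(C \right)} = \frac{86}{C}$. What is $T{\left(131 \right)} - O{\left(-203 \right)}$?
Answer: $\frac{26679}{203} \approx 131.42$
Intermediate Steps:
$T{\left(131 \right)} - O{\left(-203 \right)} = 131 - \frac{86}{-203} = 131 - 86 \left(- \frac{1}{203}\right) = 131 - - \frac{86}{203} = 131 + \frac{86}{203} = \frac{26679}{203}$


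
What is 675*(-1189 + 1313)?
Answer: 83700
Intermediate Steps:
675*(-1189 + 1313) = 675*124 = 83700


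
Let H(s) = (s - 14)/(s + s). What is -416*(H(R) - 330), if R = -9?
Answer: 1230736/9 ≈ 1.3675e+5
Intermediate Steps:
H(s) = (-14 + s)/(2*s) (H(s) = (-14 + s)/((2*s)) = (-14 + s)*(1/(2*s)) = (-14 + s)/(2*s))
-416*(H(R) - 330) = -416*((1/2)*(-14 - 9)/(-9) - 330) = -416*((1/2)*(-1/9)*(-23) - 330) = -416*(23/18 - 330) = -416*(-5917)/18 = -1*(-1230736/9) = 1230736/9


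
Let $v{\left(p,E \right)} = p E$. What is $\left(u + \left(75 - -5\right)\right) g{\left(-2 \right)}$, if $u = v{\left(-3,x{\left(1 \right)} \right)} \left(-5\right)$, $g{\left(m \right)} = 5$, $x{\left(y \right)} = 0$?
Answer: $400$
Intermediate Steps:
$v{\left(p,E \right)} = E p$
$u = 0$ ($u = 0 \left(-3\right) \left(-5\right) = 0 \left(-5\right) = 0$)
$\left(u + \left(75 - -5\right)\right) g{\left(-2 \right)} = \left(0 + \left(75 - -5\right)\right) 5 = \left(0 + \left(75 + 5\right)\right) 5 = \left(0 + 80\right) 5 = 80 \cdot 5 = 400$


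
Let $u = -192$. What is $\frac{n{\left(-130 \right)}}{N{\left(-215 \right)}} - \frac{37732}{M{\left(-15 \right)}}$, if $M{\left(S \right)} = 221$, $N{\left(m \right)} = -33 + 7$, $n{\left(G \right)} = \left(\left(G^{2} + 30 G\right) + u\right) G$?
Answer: $\frac{14115108}{221} \approx 63869.0$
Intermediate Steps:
$n{\left(G \right)} = G \left(-192 + G^{2} + 30 G\right)$ ($n{\left(G \right)} = \left(\left(G^{2} + 30 G\right) - 192\right) G = \left(-192 + G^{2} + 30 G\right) G = G \left(-192 + G^{2} + 30 G\right)$)
$N{\left(m \right)} = -26$
$\frac{n{\left(-130 \right)}}{N{\left(-215 \right)}} - \frac{37732}{M{\left(-15 \right)}} = \frac{\left(-130\right) \left(-192 + \left(-130\right)^{2} + 30 \left(-130\right)\right)}{-26} - \frac{37732}{221} = - 130 \left(-192 + 16900 - 3900\right) \left(- \frac{1}{26}\right) - \frac{37732}{221} = \left(-130\right) 12808 \left(- \frac{1}{26}\right) - \frac{37732}{221} = \left(-1665040\right) \left(- \frac{1}{26}\right) - \frac{37732}{221} = 64040 - \frac{37732}{221} = \frac{14115108}{221}$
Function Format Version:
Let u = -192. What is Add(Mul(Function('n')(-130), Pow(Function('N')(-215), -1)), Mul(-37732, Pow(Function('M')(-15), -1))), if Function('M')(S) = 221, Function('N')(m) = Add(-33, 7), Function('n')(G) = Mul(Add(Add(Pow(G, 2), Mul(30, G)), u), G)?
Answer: Rational(14115108, 221) ≈ 63869.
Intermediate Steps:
Function('n')(G) = Mul(G, Add(-192, Pow(G, 2), Mul(30, G))) (Function('n')(G) = Mul(Add(Add(Pow(G, 2), Mul(30, G)), -192), G) = Mul(Add(-192, Pow(G, 2), Mul(30, G)), G) = Mul(G, Add(-192, Pow(G, 2), Mul(30, G))))
Function('N')(m) = -26
Add(Mul(Function('n')(-130), Pow(Function('N')(-215), -1)), Mul(-37732, Pow(Function('M')(-15), -1))) = Add(Mul(Mul(-130, Add(-192, Pow(-130, 2), Mul(30, -130))), Pow(-26, -1)), Mul(-37732, Pow(221, -1))) = Add(Mul(Mul(-130, Add(-192, 16900, -3900)), Rational(-1, 26)), Mul(-37732, Rational(1, 221))) = Add(Mul(Mul(-130, 12808), Rational(-1, 26)), Rational(-37732, 221)) = Add(Mul(-1665040, Rational(-1, 26)), Rational(-37732, 221)) = Add(64040, Rational(-37732, 221)) = Rational(14115108, 221)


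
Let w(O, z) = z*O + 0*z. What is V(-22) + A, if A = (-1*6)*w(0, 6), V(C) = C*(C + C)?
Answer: 968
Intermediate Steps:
w(O, z) = O*z (w(O, z) = O*z + 0 = O*z)
V(C) = 2*C² (V(C) = C*(2*C) = 2*C²)
A = 0 (A = (-1*6)*(0*6) = -6*0 = 0)
V(-22) + A = 2*(-22)² + 0 = 2*484 + 0 = 968 + 0 = 968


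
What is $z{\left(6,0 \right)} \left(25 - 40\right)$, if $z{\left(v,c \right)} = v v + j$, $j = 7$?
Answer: $-645$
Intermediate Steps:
$z{\left(v,c \right)} = 7 + v^{2}$ ($z{\left(v,c \right)} = v v + 7 = v^{2} + 7 = 7 + v^{2}$)
$z{\left(6,0 \right)} \left(25 - 40\right) = \left(7 + 6^{2}\right) \left(25 - 40\right) = \left(7 + 36\right) \left(-15\right) = 43 \left(-15\right) = -645$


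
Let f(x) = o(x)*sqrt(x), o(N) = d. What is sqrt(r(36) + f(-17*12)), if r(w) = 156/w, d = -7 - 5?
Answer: sqrt(39 - 216*I*sqrt(51))/3 ≈ 9.375 - 9.141*I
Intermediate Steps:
d = -12
o(N) = -12
f(x) = -12*sqrt(x)
sqrt(r(36) + f(-17*12)) = sqrt(156/36 - 12*2*I*sqrt(51)) = sqrt(156*(1/36) - 24*I*sqrt(51)) = sqrt(13/3 - 24*I*sqrt(51))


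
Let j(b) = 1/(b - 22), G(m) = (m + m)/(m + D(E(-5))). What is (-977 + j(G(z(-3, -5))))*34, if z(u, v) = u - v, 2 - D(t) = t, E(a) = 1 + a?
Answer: -1428442/43 ≈ -33220.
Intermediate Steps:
D(t) = 2 - t
G(m) = 2*m/(6 + m) (G(m) = (m + m)/(m + (2 - (1 - 5))) = (2*m)/(m + (2 - 1*(-4))) = (2*m)/(m + (2 + 4)) = (2*m)/(m + 6) = (2*m)/(6 + m) = 2*m/(6 + m))
j(b) = 1/(-22 + b)
(-977 + j(G(z(-3, -5))))*34 = (-977 + 1/(-22 + 2*(-3 - 1*(-5))/(6 + (-3 - 1*(-5)))))*34 = (-977 + 1/(-22 + 2*(-3 + 5)/(6 + (-3 + 5))))*34 = (-977 + 1/(-22 + 2*2/(6 + 2)))*34 = (-977 + 1/(-22 + 2*2/8))*34 = (-977 + 1/(-22 + 2*2*(⅛)))*34 = (-977 + 1/(-22 + ½))*34 = (-977 + 1/(-43/2))*34 = (-977 - 2/43)*34 = -42013/43*34 = -1428442/43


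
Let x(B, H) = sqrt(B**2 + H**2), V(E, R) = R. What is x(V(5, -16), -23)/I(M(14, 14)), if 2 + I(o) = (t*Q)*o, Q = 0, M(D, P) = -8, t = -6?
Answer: -sqrt(785)/2 ≈ -14.009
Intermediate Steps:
I(o) = -2 (I(o) = -2 + (-6*0)*o = -2 + 0*o = -2 + 0 = -2)
x(V(5, -16), -23)/I(M(14, 14)) = sqrt((-16)**2 + (-23)**2)/(-2) = sqrt(256 + 529)*(-1/2) = sqrt(785)*(-1/2) = -sqrt(785)/2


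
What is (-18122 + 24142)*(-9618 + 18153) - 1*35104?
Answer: 51345596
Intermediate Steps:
(-18122 + 24142)*(-9618 + 18153) - 1*35104 = 6020*8535 - 35104 = 51380700 - 35104 = 51345596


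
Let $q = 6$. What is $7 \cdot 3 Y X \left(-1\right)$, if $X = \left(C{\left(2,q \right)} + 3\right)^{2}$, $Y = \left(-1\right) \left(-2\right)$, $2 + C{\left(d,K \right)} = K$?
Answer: $-2058$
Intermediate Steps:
$C{\left(d,K \right)} = -2 + K$
$Y = 2$
$X = 49$ ($X = \left(\left(-2 + 6\right) + 3\right)^{2} = \left(4 + 3\right)^{2} = 7^{2} = 49$)
$7 \cdot 3 Y X \left(-1\right) = 7 \cdot 3 \cdot 2 \cdot 49 \left(-1\right) = 7 \cdot 6 \cdot 49 \left(-1\right) = 42 \cdot 49 \left(-1\right) = 2058 \left(-1\right) = -2058$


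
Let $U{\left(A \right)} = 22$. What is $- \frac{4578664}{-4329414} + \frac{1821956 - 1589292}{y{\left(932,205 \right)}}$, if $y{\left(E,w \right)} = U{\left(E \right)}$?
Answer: $\frac{251849877376}{23811777} \approx 10577.0$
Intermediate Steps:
$y{\left(E,w \right)} = 22$
$- \frac{4578664}{-4329414} + \frac{1821956 - 1589292}{y{\left(932,205 \right)}} = - \frac{4578664}{-4329414} + \frac{1821956 - 1589292}{22} = \left(-4578664\right) \left(- \frac{1}{4329414}\right) + \left(1821956 - 1589292\right) \frac{1}{22} = \frac{2289332}{2164707} + 232664 \cdot \frac{1}{22} = \frac{2289332}{2164707} + \frac{116332}{11} = \frac{251849877376}{23811777}$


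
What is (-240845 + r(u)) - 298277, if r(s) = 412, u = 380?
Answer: -538710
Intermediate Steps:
(-240845 + r(u)) - 298277 = (-240845 + 412) - 298277 = -240433 - 298277 = -538710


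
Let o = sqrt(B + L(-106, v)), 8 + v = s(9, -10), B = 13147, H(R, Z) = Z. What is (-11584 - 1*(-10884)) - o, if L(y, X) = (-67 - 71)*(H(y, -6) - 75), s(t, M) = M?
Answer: -700 - 5*sqrt(973) ≈ -855.96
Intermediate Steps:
v = -18 (v = -8 - 10 = -18)
L(y, X) = 11178 (L(y, X) = (-67 - 71)*(-6 - 75) = -138*(-81) = 11178)
o = 5*sqrt(973) (o = sqrt(13147 + 11178) = sqrt(24325) = 5*sqrt(973) ≈ 155.96)
(-11584 - 1*(-10884)) - o = (-11584 - 1*(-10884)) - 5*sqrt(973) = (-11584 + 10884) - 5*sqrt(973) = -700 - 5*sqrt(973)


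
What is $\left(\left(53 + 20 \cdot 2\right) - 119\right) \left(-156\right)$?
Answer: $4056$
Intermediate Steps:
$\left(\left(53 + 20 \cdot 2\right) - 119\right) \left(-156\right) = \left(\left(53 + 40\right) - 119\right) \left(-156\right) = \left(93 - 119\right) \left(-156\right) = \left(-26\right) \left(-156\right) = 4056$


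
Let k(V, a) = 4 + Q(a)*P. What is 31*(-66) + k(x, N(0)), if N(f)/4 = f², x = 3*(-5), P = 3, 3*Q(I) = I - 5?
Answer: -2047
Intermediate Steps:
Q(I) = -5/3 + I/3 (Q(I) = (I - 5)/3 = (-5 + I)/3 = -5/3 + I/3)
x = -15
N(f) = 4*f²
k(V, a) = -1 + a (k(V, a) = 4 + (-5/3 + a/3)*3 = 4 + (-5 + a) = -1 + a)
31*(-66) + k(x, N(0)) = 31*(-66) + (-1 + 4*0²) = -2046 + (-1 + 4*0) = -2046 + (-1 + 0) = -2046 - 1 = -2047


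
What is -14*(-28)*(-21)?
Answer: -8232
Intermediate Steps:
-14*(-28)*(-21) = 392*(-21) = -8232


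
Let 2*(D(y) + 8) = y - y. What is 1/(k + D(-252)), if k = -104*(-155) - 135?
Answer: 1/15977 ≈ 6.2590e-5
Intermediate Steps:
D(y) = -8 (D(y) = -8 + (y - y)/2 = -8 + (½)*0 = -8 + 0 = -8)
k = 15985 (k = 16120 - 135 = 15985)
1/(k + D(-252)) = 1/(15985 - 8) = 1/15977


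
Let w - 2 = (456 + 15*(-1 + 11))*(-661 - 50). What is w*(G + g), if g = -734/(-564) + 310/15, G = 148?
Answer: -3441957064/47 ≈ -7.3233e+7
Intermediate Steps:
g = 2065/94 (g = -734*(-1/564) + 310*(1/15) = 367/282 + 62/3 = 2065/94 ≈ 21.968)
w = -430864 (w = 2 + (456 + 15*(-1 + 11))*(-661 - 50) = 2 + (456 + 15*10)*(-711) = 2 + (456 + 150)*(-711) = 2 + 606*(-711) = 2 - 430866 = -430864)
w*(G + g) = -430864*(148 + 2065/94) = -430864*15977/94 = -3441957064/47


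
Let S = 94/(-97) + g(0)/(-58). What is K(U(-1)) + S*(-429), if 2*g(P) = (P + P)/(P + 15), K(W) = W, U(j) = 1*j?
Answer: 40229/97 ≈ 414.73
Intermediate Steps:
U(j) = j
g(P) = P/(15 + P) (g(P) = ((P + P)/(P + 15))/2 = ((2*P)/(15 + P))/2 = (2*P/(15 + P))/2 = P/(15 + P))
S = -94/97 (S = 94/(-97) + (0/(15 + 0))/(-58) = 94*(-1/97) + (0/15)*(-1/58) = -94/97 + (0*(1/15))*(-1/58) = -94/97 + 0*(-1/58) = -94/97 + 0 = -94/97 ≈ -0.96907)
K(U(-1)) + S*(-429) = -1 - 94/97*(-429) = -1 + 40326/97 = 40229/97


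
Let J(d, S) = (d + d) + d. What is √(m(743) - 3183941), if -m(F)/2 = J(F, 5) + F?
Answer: I*√3189885 ≈ 1786.0*I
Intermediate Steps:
J(d, S) = 3*d (J(d, S) = 2*d + d = 3*d)
m(F) = -8*F (m(F) = -2*(3*F + F) = -8*F)
√(m(743) - 3183941) = √(-8*743 - 3183941) = √(-5944 - 3183941) = √(-3189885) = I*√3189885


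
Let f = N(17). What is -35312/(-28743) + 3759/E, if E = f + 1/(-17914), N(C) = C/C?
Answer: 92197597394/24517779 ≈ 3760.4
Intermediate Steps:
N(C) = 1
f = 1
E = 17913/17914 (E = 1 + 1/(-17914) = 1 - 1/17914 = 17913/17914 ≈ 0.99994)
-35312/(-28743) + 3759/E = -35312/(-28743) + 3759/(17913/17914) = -35312*(-1/28743) + 3759*(17914/17913) = 35312/28743 + 3206606/853 = 92197597394/24517779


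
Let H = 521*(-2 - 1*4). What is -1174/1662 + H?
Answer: -2598293/831 ≈ -3126.7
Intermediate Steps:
H = -3126 (H = 521*(-2 - 4) = 521*(-6) = -3126)
-1174/1662 + H = -1174/1662 - 3126 = -1174*1/1662 - 3126 = -587/831 - 3126 = -2598293/831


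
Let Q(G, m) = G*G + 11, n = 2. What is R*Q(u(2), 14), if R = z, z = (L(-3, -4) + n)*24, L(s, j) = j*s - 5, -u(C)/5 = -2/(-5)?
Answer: 3240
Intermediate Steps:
u(C) = -2 (u(C) = -(-10)/(-5) = -(-10)*(-1)/5 = -5*⅖ = -2)
Q(G, m) = 11 + G² (Q(G, m) = G² + 11 = 11 + G²)
L(s, j) = -5 + j*s
z = 216 (z = ((-5 - 4*(-3)) + 2)*24 = ((-5 + 12) + 2)*24 = (7 + 2)*24 = 9*24 = 216)
R = 216
R*Q(u(2), 14) = 216*(11 + (-2)²) = 216*(11 + 4) = 216*15 = 3240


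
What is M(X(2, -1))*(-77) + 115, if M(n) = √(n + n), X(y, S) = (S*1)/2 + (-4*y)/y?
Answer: 115 - 231*I ≈ 115.0 - 231.0*I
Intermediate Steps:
X(y, S) = -4 + S/2 (X(y, S) = S*(½) - 4 = S/2 - 4 = -4 + S/2)
M(n) = √2*√n (M(n) = √(2*n) = √2*√n)
M(X(2, -1))*(-77) + 115 = (√2*√(-4 + (½)*(-1)))*(-77) + 115 = (√2*√(-4 - ½))*(-77) + 115 = (√2*√(-9/2))*(-77) + 115 = (√2*(3*I*√2/2))*(-77) + 115 = (3*I)*(-77) + 115 = -231*I + 115 = 115 - 231*I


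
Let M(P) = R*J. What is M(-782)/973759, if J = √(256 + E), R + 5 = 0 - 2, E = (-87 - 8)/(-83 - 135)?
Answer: -7*√12186854/212279462 ≈ -0.00011512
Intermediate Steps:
E = 95/218 (E = -95/(-218) = -95*(-1/218) = 95/218 ≈ 0.43578)
R = -7 (R = -5 + (0 - 2) = -5 - 2 = -7)
J = √12186854/218 (J = √(256 + 95/218) = √(55903/218) = √12186854/218 ≈ 16.014)
M(P) = -7*√12186854/218
M(-782)/973759 = -7*√12186854/218/973759 = -7*√12186854/218*(1/973759) = -7*√12186854/212279462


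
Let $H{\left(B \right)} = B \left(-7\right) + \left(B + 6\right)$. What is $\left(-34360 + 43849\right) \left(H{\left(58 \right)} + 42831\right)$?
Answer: $403178121$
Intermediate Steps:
$H{\left(B \right)} = 6 - 6 B$ ($H{\left(B \right)} = - 7 B + \left(6 + B\right) = 6 - 6 B$)
$\left(-34360 + 43849\right) \left(H{\left(58 \right)} + 42831\right) = \left(-34360 + 43849\right) \left(\left(6 - 348\right) + 42831\right) = 9489 \left(\left(6 - 348\right) + 42831\right) = 9489 \left(-342 + 42831\right) = 9489 \cdot 42489 = 403178121$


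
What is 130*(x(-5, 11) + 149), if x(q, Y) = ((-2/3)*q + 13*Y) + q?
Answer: 113230/3 ≈ 37743.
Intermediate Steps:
x(q, Y) = 13*Y + q/3 (x(q, Y) = ((-2*⅓)*q + 13*Y) + q = (-2*q/3 + 13*Y) + q = (13*Y - 2*q/3) + q = 13*Y + q/3)
130*(x(-5, 11) + 149) = 130*((13*11 + (⅓)*(-5)) + 149) = 130*((143 - 5/3) + 149) = 130*(424/3 + 149) = 130*(871/3) = 113230/3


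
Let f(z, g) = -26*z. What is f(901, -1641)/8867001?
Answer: -1802/682077 ≈ -0.0026419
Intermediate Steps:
f(901, -1641)/8867001 = -26*901/8867001 = -23426*1/8867001 = -1802/682077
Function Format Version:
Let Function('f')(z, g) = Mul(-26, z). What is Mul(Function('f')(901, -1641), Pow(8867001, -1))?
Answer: Rational(-1802, 682077) ≈ -0.0026419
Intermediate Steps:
Mul(Function('f')(901, -1641), Pow(8867001, -1)) = Mul(Mul(-26, 901), Pow(8867001, -1)) = Mul(-23426, Rational(1, 8867001)) = Rational(-1802, 682077)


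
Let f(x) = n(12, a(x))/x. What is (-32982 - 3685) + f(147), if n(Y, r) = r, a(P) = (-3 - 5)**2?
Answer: -5389985/147 ≈ -36667.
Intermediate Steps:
a(P) = 64 (a(P) = (-8)**2 = 64)
f(x) = 64/x
(-32982 - 3685) + f(147) = (-32982 - 3685) + 64/147 = -36667 + 64*(1/147) = -36667 + 64/147 = -5389985/147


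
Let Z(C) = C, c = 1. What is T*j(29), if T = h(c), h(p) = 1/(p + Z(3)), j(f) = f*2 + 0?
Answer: 29/2 ≈ 14.500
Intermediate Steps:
j(f) = 2*f (j(f) = 2*f + 0 = 2*f)
h(p) = 1/(3 + p) (h(p) = 1/(p + 3) = 1/(3 + p))
T = 1/4 (T = 1/(3 + 1) = 1/4 ≈ 0.25000)
T*j(29) = (2*29)/4 = (1/4)*58 = 29/2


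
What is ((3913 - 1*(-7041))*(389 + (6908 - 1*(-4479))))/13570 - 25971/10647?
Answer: 9949637161/1046955 ≈ 9503.4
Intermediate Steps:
((3913 - 1*(-7041))*(389 + (6908 - 1*(-4479))))/13570 - 25971/10647 = ((3913 + 7041)*(389 + (6908 + 4479)))*(1/13570) - 25971*1/10647 = (10954*(389 + 11387))*(1/13570) - 8657/3549 = (10954*11776)*(1/13570) - 8657/3549 = 128994304*(1/13570) - 8657/3549 = 2804224/295 - 8657/3549 = 9949637161/1046955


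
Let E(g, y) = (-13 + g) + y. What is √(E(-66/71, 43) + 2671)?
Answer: √13611055/71 ≈ 51.962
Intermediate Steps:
E(g, y) = -13 + g + y
√(E(-66/71, 43) + 2671) = √((-13 - 66/71 + 43) + 2671) = √(2064/71 + 2671) = √(191705/71) = √13611055/71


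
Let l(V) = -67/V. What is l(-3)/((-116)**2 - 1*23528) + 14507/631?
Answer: 438301235/19066296 ≈ 22.988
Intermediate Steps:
l(-3)/((-116)**2 - 1*23528) + 14507/631 = (-67/(-3))/((-116)**2 - 1*23528) + 14507/631 = (-67*(-1/3))/(13456 - 23528) + 14507*(1/631) = (67/3)/(-10072) + 14507/631 = (67/3)*(-1/10072) + 14507/631 = -67/30216 + 14507/631 = 438301235/19066296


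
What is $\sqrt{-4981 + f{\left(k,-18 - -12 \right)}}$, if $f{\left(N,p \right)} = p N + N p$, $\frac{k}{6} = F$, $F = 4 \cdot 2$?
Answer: $i \sqrt{5557} \approx 74.545 i$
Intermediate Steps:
$F = 8$
$k = 48$ ($k = 6 \cdot 8 = 48$)
$f{\left(N,p \right)} = 2 N p$ ($f{\left(N,p \right)} = N p + N p = 2 N p$)
$\sqrt{-4981 + f{\left(k,-18 - -12 \right)}} = \sqrt{-4981 + 2 \cdot 48 \left(-18 - -12\right)} = \sqrt{-4981 + 2 \cdot 48 \left(-18 + 12\right)} = \sqrt{-4981 + 2 \cdot 48 \left(-6\right)} = \sqrt{-4981 - 576} = \sqrt{-5557} = i \sqrt{5557}$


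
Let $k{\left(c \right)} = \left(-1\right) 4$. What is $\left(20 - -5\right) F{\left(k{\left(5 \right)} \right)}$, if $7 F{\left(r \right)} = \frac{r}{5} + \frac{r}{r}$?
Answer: $\frac{5}{7} \approx 0.71429$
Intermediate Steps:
$k{\left(c \right)} = -4$
$F{\left(r \right)} = \frac{1}{7} + \frac{r}{35}$ ($F{\left(r \right)} = \frac{\frac{r}{5} + \frac{r}{r}}{7} = \frac{r \frac{1}{5} + 1}{7} = \frac{\frac{r}{5} + 1}{7} = \frac{1 + \frac{r}{5}}{7} = \frac{1}{7} + \frac{r}{35}$)
$\left(20 - -5\right) F{\left(k{\left(5 \right)} \right)} = \left(20 - -5\right) \left(\frac{1}{7} + \frac{1}{35} \left(-4\right)\right) = \left(20 + 5\right) \left(\frac{1}{7} - \frac{4}{35}\right) = 25 \cdot \frac{1}{35} = \frac{5}{7}$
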